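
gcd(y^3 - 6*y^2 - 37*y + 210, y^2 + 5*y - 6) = y + 6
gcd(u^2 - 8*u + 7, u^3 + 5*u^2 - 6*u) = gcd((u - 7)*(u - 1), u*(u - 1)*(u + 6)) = u - 1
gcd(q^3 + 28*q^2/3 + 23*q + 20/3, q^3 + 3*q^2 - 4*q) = q + 4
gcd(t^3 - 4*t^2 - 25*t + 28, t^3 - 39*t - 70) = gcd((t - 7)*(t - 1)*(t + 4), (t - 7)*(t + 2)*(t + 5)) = t - 7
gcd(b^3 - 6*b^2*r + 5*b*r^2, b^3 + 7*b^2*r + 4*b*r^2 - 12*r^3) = -b + r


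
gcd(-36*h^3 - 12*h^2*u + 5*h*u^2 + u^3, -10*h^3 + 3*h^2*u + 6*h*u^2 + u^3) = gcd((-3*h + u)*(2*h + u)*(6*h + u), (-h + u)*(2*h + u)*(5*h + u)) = 2*h + u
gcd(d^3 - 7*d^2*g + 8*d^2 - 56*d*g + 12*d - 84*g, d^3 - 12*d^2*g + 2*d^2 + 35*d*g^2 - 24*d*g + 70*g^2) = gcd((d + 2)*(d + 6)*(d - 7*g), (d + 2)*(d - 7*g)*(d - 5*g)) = d^2 - 7*d*g + 2*d - 14*g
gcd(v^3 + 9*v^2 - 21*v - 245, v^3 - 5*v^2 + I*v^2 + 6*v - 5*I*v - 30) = v - 5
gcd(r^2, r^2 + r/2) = r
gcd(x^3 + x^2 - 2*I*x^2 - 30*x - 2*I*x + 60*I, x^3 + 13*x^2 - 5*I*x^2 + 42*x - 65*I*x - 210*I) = x + 6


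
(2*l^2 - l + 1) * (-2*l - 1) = -4*l^3 - l - 1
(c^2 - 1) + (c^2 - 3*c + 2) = 2*c^2 - 3*c + 1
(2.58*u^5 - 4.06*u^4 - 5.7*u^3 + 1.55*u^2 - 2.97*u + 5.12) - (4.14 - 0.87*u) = 2.58*u^5 - 4.06*u^4 - 5.7*u^3 + 1.55*u^2 - 2.1*u + 0.98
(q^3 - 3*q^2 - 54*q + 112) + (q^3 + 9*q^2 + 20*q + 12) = 2*q^3 + 6*q^2 - 34*q + 124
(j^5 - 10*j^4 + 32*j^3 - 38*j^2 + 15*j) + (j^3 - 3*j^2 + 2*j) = j^5 - 10*j^4 + 33*j^3 - 41*j^2 + 17*j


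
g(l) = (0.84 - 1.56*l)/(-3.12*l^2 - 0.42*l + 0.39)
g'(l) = (0.84 - 1.56*l)*(6.24*l + 0.42)/(-3.12*l^2 - 0.42*l + 0.39)^2 - 1.56/(-3.12*l^2 - 0.42*l + 0.39) = (-4.8672*l^2 + 5.2416*l - 0.2556)/(9.7344*l^4 + 2.6208*l^3 - 2.2572*l^2 - 0.3276*l + 0.1521)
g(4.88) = 0.09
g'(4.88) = -0.02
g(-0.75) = -1.91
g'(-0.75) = -6.28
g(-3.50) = -0.17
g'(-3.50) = -0.06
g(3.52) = 0.12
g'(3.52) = -0.03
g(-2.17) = -0.32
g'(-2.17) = -0.19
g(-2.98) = -0.21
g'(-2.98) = -0.09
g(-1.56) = -0.50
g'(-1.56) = -0.47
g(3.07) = 0.13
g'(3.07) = -0.03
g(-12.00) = -0.04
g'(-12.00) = -0.00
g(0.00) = 2.15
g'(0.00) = -1.68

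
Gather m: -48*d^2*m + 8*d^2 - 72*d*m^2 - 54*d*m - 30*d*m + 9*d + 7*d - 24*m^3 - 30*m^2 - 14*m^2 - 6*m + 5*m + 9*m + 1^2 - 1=8*d^2 + 16*d - 24*m^3 + m^2*(-72*d - 44) + m*(-48*d^2 - 84*d + 8)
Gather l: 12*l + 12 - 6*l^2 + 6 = -6*l^2 + 12*l + 18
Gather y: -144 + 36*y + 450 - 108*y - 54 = 252 - 72*y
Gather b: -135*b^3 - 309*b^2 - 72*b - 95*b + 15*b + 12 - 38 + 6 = -135*b^3 - 309*b^2 - 152*b - 20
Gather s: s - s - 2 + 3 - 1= 0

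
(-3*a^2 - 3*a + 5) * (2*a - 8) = -6*a^3 + 18*a^2 + 34*a - 40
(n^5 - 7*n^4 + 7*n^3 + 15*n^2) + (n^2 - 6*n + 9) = n^5 - 7*n^4 + 7*n^3 + 16*n^2 - 6*n + 9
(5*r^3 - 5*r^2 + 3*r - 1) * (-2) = -10*r^3 + 10*r^2 - 6*r + 2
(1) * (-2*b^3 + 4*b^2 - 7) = -2*b^3 + 4*b^2 - 7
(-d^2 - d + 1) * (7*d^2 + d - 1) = -7*d^4 - 8*d^3 + 7*d^2 + 2*d - 1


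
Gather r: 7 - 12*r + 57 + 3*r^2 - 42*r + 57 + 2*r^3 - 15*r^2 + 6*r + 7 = 2*r^3 - 12*r^2 - 48*r + 128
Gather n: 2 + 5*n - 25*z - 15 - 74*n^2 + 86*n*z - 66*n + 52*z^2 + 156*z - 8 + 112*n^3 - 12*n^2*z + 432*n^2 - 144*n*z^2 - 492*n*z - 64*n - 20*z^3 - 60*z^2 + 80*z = 112*n^3 + n^2*(358 - 12*z) + n*(-144*z^2 - 406*z - 125) - 20*z^3 - 8*z^2 + 211*z - 21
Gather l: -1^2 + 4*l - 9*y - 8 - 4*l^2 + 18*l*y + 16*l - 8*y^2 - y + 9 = -4*l^2 + l*(18*y + 20) - 8*y^2 - 10*y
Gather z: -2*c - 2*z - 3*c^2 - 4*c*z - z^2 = -3*c^2 - 2*c - z^2 + z*(-4*c - 2)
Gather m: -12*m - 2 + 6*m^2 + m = 6*m^2 - 11*m - 2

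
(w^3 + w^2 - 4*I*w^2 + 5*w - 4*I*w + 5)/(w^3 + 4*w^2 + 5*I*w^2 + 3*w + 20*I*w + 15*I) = (w^2 - 4*I*w + 5)/(w^2 + w*(3 + 5*I) + 15*I)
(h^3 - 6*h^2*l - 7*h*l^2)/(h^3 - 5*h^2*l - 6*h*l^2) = (h - 7*l)/(h - 6*l)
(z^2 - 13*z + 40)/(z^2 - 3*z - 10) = (z - 8)/(z + 2)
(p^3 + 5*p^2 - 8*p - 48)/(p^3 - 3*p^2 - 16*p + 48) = (p + 4)/(p - 4)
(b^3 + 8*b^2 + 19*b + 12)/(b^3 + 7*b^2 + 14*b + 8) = (b + 3)/(b + 2)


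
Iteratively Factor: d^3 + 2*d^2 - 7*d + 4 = (d - 1)*(d^2 + 3*d - 4) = (d - 1)*(d + 4)*(d - 1)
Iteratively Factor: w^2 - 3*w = (w)*(w - 3)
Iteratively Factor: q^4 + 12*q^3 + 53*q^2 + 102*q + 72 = (q + 3)*(q^3 + 9*q^2 + 26*q + 24) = (q + 3)*(q + 4)*(q^2 + 5*q + 6) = (q + 2)*(q + 3)*(q + 4)*(q + 3)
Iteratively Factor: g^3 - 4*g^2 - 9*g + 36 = (g - 4)*(g^2 - 9) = (g - 4)*(g + 3)*(g - 3)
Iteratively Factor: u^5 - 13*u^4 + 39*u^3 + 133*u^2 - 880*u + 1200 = (u - 5)*(u^4 - 8*u^3 - u^2 + 128*u - 240) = (u - 5)*(u - 3)*(u^3 - 5*u^2 - 16*u + 80) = (u - 5)*(u - 4)*(u - 3)*(u^2 - u - 20) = (u - 5)*(u - 4)*(u - 3)*(u + 4)*(u - 5)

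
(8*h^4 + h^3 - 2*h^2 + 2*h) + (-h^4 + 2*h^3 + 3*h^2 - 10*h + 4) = 7*h^4 + 3*h^3 + h^2 - 8*h + 4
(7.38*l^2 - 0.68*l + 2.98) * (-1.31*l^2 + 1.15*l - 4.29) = -9.6678*l^4 + 9.3778*l^3 - 36.346*l^2 + 6.3442*l - 12.7842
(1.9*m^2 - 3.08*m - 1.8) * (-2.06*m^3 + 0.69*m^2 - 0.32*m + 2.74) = -3.914*m^5 + 7.6558*m^4 + 0.9748*m^3 + 4.9496*m^2 - 7.8632*m - 4.932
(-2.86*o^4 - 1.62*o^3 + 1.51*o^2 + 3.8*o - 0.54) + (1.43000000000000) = -2.86*o^4 - 1.62*o^3 + 1.51*o^2 + 3.8*o + 0.89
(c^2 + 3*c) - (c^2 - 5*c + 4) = 8*c - 4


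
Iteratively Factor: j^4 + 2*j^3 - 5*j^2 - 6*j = (j)*(j^3 + 2*j^2 - 5*j - 6) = j*(j + 1)*(j^2 + j - 6) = j*(j + 1)*(j + 3)*(j - 2)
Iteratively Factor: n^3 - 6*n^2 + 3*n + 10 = (n - 5)*(n^2 - n - 2) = (n - 5)*(n - 2)*(n + 1)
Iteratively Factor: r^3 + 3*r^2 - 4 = (r - 1)*(r^2 + 4*r + 4) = (r - 1)*(r + 2)*(r + 2)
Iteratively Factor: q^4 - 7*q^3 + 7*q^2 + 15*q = (q + 1)*(q^3 - 8*q^2 + 15*q) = (q - 3)*(q + 1)*(q^2 - 5*q) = q*(q - 3)*(q + 1)*(q - 5)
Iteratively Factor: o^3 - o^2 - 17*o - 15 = (o + 3)*(o^2 - 4*o - 5) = (o - 5)*(o + 3)*(o + 1)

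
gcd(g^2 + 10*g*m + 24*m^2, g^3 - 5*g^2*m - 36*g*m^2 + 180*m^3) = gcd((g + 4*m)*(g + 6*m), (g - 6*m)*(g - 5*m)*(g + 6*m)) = g + 6*m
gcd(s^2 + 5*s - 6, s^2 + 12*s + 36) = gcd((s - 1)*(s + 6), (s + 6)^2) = s + 6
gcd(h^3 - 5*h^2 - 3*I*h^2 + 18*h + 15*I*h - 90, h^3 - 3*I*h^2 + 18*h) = h^2 - 3*I*h + 18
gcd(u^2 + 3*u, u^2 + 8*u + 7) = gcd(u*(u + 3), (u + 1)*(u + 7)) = 1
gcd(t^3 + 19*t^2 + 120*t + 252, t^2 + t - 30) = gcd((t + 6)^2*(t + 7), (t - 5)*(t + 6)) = t + 6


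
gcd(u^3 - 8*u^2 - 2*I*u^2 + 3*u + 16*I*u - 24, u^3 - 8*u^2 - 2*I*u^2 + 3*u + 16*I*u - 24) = u^3 + u^2*(-8 - 2*I) + u*(3 + 16*I) - 24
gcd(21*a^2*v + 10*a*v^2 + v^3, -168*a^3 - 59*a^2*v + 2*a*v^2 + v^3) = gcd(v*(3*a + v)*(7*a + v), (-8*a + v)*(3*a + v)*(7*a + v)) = 21*a^2 + 10*a*v + v^2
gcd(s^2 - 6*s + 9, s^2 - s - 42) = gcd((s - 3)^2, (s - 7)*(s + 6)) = 1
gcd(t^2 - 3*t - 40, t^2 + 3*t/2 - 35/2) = t + 5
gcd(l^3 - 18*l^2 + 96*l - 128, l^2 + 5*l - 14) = l - 2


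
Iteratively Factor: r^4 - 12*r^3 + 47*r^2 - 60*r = (r - 3)*(r^3 - 9*r^2 + 20*r) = (r - 5)*(r - 3)*(r^2 - 4*r) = (r - 5)*(r - 4)*(r - 3)*(r)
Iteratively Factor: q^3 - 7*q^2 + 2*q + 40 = (q - 4)*(q^2 - 3*q - 10) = (q - 5)*(q - 4)*(q + 2)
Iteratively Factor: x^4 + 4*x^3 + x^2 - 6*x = (x - 1)*(x^3 + 5*x^2 + 6*x) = (x - 1)*(x + 3)*(x^2 + 2*x) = x*(x - 1)*(x + 3)*(x + 2)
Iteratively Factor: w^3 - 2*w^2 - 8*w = (w + 2)*(w^2 - 4*w) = w*(w + 2)*(w - 4)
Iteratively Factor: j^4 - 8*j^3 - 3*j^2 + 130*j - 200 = (j - 2)*(j^3 - 6*j^2 - 15*j + 100) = (j - 5)*(j - 2)*(j^2 - j - 20) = (j - 5)*(j - 2)*(j + 4)*(j - 5)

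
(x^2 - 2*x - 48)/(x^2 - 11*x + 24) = (x + 6)/(x - 3)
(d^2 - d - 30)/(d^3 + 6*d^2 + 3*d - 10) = (d - 6)/(d^2 + d - 2)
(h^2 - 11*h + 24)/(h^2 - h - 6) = (h - 8)/(h + 2)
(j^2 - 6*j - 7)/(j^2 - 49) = (j + 1)/(j + 7)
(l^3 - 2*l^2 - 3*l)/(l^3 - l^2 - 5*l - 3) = l/(l + 1)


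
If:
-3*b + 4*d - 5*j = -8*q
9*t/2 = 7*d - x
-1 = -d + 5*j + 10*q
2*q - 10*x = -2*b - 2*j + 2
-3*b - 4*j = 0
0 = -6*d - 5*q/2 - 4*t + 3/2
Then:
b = 9008/153855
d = 3721/30771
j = -2252/51285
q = -10147/153855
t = 7226/30771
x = -6470/30771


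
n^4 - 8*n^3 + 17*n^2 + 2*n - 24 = (n - 4)*(n - 3)*(n - 2)*(n + 1)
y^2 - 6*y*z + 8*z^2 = (y - 4*z)*(y - 2*z)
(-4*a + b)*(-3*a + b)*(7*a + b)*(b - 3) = 84*a^3*b - 252*a^3 - 37*a^2*b^2 + 111*a^2*b + b^4 - 3*b^3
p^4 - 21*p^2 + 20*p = p*(p - 4)*(p - 1)*(p + 5)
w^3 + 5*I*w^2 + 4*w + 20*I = (w - 2*I)*(w + 2*I)*(w + 5*I)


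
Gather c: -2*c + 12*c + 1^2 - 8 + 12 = 10*c + 5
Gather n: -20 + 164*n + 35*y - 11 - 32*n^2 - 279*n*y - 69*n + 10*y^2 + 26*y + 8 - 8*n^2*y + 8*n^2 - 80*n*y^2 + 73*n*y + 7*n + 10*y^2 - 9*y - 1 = n^2*(-8*y - 24) + n*(-80*y^2 - 206*y + 102) + 20*y^2 + 52*y - 24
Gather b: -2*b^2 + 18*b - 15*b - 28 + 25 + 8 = -2*b^2 + 3*b + 5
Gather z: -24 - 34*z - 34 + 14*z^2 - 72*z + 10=14*z^2 - 106*z - 48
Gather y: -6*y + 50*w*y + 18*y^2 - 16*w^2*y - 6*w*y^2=y^2*(18 - 6*w) + y*(-16*w^2 + 50*w - 6)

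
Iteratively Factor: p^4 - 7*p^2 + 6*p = (p - 1)*(p^3 + p^2 - 6*p) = p*(p - 1)*(p^2 + p - 6) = p*(p - 2)*(p - 1)*(p + 3)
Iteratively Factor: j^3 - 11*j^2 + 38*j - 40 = (j - 4)*(j^2 - 7*j + 10) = (j - 4)*(j - 2)*(j - 5)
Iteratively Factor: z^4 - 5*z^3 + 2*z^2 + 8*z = (z + 1)*(z^3 - 6*z^2 + 8*z) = (z - 2)*(z + 1)*(z^2 - 4*z) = z*(z - 2)*(z + 1)*(z - 4)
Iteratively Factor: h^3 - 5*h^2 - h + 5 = (h - 5)*(h^2 - 1) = (h - 5)*(h + 1)*(h - 1)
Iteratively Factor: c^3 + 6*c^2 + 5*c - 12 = (c - 1)*(c^2 + 7*c + 12) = (c - 1)*(c + 3)*(c + 4)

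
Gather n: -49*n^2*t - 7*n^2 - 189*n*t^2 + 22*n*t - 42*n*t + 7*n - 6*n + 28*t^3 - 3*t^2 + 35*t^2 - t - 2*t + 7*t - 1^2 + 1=n^2*(-49*t - 7) + n*(-189*t^2 - 20*t + 1) + 28*t^3 + 32*t^2 + 4*t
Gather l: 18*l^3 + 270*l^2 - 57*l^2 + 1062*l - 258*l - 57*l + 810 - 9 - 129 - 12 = 18*l^3 + 213*l^2 + 747*l + 660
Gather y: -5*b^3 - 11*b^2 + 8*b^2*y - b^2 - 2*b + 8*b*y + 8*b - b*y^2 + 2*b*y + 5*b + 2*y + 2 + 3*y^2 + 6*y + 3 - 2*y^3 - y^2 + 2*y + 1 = -5*b^3 - 12*b^2 + 11*b - 2*y^3 + y^2*(2 - b) + y*(8*b^2 + 10*b + 10) + 6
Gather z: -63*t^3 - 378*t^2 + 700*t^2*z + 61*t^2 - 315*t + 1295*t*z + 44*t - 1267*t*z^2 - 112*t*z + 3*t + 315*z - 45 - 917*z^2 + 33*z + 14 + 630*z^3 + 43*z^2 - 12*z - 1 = -63*t^3 - 317*t^2 - 268*t + 630*z^3 + z^2*(-1267*t - 874) + z*(700*t^2 + 1183*t + 336) - 32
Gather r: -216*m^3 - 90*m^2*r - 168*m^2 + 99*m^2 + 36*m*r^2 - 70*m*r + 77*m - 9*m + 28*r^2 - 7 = -216*m^3 - 69*m^2 + 68*m + r^2*(36*m + 28) + r*(-90*m^2 - 70*m) - 7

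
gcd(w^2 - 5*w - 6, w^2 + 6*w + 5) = w + 1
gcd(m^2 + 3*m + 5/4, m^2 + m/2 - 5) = m + 5/2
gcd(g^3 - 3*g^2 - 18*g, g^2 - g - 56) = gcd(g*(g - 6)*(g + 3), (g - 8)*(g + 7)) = 1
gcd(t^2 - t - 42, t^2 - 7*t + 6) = 1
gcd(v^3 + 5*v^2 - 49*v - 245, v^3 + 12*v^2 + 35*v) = v^2 + 12*v + 35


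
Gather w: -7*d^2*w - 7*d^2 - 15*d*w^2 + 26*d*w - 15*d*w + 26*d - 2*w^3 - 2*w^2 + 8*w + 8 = -7*d^2 + 26*d - 2*w^3 + w^2*(-15*d - 2) + w*(-7*d^2 + 11*d + 8) + 8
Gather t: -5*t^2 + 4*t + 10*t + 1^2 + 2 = -5*t^2 + 14*t + 3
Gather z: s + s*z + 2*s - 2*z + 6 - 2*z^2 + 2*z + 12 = s*z + 3*s - 2*z^2 + 18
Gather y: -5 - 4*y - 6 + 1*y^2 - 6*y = y^2 - 10*y - 11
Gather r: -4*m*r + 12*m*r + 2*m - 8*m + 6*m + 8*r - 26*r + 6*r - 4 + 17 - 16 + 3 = r*(8*m - 12)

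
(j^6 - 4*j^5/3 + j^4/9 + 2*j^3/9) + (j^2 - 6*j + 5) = j^6 - 4*j^5/3 + j^4/9 + 2*j^3/9 + j^2 - 6*j + 5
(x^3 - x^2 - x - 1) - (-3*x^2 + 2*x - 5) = x^3 + 2*x^2 - 3*x + 4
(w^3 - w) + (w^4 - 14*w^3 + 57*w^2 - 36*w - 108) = w^4 - 13*w^3 + 57*w^2 - 37*w - 108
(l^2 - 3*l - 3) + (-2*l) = l^2 - 5*l - 3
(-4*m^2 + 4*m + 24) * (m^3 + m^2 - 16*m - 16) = -4*m^5 + 92*m^3 + 24*m^2 - 448*m - 384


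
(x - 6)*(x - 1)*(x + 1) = x^3 - 6*x^2 - x + 6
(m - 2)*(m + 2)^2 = m^3 + 2*m^2 - 4*m - 8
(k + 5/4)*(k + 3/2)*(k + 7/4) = k^3 + 9*k^2/2 + 107*k/16 + 105/32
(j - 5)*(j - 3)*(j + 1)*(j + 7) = j^4 - 42*j^2 + 64*j + 105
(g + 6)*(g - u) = g^2 - g*u + 6*g - 6*u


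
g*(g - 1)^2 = g^3 - 2*g^2 + g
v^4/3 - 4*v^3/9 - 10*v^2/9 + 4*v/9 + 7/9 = (v/3 + 1/3)*(v - 7/3)*(v - 1)*(v + 1)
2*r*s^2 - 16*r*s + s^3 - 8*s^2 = s*(2*r + s)*(s - 8)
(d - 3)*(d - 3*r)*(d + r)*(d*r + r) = d^4*r - 2*d^3*r^2 - 2*d^3*r - 3*d^2*r^3 + 4*d^2*r^2 - 3*d^2*r + 6*d*r^3 + 6*d*r^2 + 9*r^3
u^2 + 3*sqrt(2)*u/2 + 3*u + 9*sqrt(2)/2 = (u + 3)*(u + 3*sqrt(2)/2)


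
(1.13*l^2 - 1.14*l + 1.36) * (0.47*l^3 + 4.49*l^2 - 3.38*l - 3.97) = 0.5311*l^5 + 4.5379*l^4 - 8.2988*l^3 + 5.4735*l^2 - 0.0709999999999997*l - 5.3992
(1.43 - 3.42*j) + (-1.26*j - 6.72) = -4.68*j - 5.29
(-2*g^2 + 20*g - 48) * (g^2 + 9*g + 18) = -2*g^4 + 2*g^3 + 96*g^2 - 72*g - 864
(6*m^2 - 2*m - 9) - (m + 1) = 6*m^2 - 3*m - 10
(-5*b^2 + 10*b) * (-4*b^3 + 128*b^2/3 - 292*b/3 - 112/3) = 20*b^5 - 760*b^4/3 + 2740*b^3/3 - 2360*b^2/3 - 1120*b/3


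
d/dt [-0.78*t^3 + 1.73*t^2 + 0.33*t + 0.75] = -2.34*t^2 + 3.46*t + 0.33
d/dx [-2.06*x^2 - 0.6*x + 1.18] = -4.12*x - 0.6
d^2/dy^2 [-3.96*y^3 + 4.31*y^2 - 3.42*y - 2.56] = 8.62 - 23.76*y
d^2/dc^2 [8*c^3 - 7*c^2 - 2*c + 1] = 48*c - 14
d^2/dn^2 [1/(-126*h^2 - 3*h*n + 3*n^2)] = 2*(-42*h^2 - h*n + n^2 - (h - 2*n)^2)/(3*(42*h^2 + h*n - n^2)^3)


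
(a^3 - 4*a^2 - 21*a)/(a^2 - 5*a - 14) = a*(a + 3)/(a + 2)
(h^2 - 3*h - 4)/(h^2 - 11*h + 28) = (h + 1)/(h - 7)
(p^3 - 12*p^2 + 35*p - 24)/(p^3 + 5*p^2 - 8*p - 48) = (p^2 - 9*p + 8)/(p^2 + 8*p + 16)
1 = 1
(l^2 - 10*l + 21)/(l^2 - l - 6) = (l - 7)/(l + 2)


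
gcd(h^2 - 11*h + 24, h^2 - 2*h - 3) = h - 3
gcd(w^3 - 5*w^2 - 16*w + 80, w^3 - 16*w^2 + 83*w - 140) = w^2 - 9*w + 20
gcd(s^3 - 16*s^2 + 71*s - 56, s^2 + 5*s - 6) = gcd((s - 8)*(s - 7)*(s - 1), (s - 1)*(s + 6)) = s - 1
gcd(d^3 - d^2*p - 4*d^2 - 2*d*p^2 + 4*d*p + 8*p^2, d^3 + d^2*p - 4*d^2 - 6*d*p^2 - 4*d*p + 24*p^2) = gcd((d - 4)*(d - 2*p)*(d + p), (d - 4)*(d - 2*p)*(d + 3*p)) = -d^2 + 2*d*p + 4*d - 8*p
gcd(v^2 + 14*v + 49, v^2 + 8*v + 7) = v + 7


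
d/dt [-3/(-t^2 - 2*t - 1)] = 6*(-t - 1)/(t^2 + 2*t + 1)^2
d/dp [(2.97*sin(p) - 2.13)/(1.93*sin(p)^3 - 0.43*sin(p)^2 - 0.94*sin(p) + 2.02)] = (-11.4642*sin(p)^3 + 13.6098*sin(p)^2 - 1.8318*sin(p) + 3.9972)*cos(p)/(3.7249*sin(p)^6 - 1.6598*sin(p)^5 - 3.4435*sin(p)^4 + 8.6056*sin(p)^3 - 0.8536*sin(p)^2 - 3.7976*sin(p) + 4.0804)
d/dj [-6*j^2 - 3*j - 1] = -12*j - 3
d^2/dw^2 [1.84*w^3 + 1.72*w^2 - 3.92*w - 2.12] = 11.04*w + 3.44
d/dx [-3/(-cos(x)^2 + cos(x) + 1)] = 3*(2*cos(x) - 1)*sin(x)/(sin(x)^2 + cos(x))^2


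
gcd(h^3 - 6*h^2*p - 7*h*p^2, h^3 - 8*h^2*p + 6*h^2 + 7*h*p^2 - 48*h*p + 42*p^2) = -h + 7*p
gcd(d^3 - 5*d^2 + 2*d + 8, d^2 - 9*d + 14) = d - 2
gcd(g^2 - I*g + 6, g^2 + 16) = 1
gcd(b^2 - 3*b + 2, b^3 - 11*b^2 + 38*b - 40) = b - 2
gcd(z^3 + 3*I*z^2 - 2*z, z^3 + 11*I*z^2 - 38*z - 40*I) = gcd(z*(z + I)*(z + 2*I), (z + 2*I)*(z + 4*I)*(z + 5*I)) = z + 2*I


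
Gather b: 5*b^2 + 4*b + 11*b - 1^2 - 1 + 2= 5*b^2 + 15*b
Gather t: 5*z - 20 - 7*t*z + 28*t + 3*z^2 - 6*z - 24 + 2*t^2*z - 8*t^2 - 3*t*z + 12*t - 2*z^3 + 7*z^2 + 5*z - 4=t^2*(2*z - 8) + t*(40 - 10*z) - 2*z^3 + 10*z^2 + 4*z - 48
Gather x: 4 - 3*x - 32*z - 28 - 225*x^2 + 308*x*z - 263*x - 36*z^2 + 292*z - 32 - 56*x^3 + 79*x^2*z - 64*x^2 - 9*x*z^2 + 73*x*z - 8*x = -56*x^3 + x^2*(79*z - 289) + x*(-9*z^2 + 381*z - 274) - 36*z^2 + 260*z - 56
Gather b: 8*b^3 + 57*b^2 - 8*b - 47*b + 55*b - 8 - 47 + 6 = 8*b^3 + 57*b^2 - 49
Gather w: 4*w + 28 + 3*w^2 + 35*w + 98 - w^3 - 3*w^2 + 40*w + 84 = -w^3 + 79*w + 210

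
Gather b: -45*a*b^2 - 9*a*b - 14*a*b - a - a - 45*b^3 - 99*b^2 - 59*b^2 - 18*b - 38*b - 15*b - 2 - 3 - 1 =-2*a - 45*b^3 + b^2*(-45*a - 158) + b*(-23*a - 71) - 6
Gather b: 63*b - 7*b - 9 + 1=56*b - 8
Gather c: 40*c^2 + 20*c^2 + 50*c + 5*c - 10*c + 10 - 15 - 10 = 60*c^2 + 45*c - 15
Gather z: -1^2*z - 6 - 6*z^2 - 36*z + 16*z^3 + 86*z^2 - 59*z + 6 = 16*z^3 + 80*z^2 - 96*z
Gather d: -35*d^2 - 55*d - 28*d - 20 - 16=-35*d^2 - 83*d - 36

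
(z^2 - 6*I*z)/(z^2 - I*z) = (z - 6*I)/(z - I)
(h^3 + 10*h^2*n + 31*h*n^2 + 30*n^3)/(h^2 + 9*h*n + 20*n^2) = (h^2 + 5*h*n + 6*n^2)/(h + 4*n)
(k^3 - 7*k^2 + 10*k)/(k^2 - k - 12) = k*(-k^2 + 7*k - 10)/(-k^2 + k + 12)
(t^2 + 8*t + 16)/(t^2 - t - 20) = (t + 4)/(t - 5)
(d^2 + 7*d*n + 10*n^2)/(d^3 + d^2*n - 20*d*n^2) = (d + 2*n)/(d*(d - 4*n))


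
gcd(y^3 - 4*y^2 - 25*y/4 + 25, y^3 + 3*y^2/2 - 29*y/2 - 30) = y^2 - 3*y/2 - 10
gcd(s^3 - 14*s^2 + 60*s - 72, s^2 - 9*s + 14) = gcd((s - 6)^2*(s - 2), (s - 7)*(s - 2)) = s - 2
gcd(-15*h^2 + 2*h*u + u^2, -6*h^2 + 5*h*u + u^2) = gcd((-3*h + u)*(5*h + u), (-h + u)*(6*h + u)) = 1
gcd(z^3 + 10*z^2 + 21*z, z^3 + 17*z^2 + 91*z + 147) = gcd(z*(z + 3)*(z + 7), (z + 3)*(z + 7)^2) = z^2 + 10*z + 21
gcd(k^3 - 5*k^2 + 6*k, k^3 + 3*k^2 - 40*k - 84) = 1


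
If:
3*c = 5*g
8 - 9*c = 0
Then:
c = 8/9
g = 8/15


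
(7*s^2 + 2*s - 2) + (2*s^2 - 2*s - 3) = 9*s^2 - 5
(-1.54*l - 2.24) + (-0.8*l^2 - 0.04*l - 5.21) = -0.8*l^2 - 1.58*l - 7.45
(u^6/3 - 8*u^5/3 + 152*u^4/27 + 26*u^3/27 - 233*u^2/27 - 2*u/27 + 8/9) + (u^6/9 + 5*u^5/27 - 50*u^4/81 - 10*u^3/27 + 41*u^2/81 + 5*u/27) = 4*u^6/9 - 67*u^5/27 + 406*u^4/81 + 16*u^3/27 - 658*u^2/81 + u/9 + 8/9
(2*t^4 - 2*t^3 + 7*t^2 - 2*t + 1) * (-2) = -4*t^4 + 4*t^3 - 14*t^2 + 4*t - 2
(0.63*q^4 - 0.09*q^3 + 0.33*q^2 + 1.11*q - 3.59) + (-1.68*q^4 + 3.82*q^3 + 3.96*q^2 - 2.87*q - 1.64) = -1.05*q^4 + 3.73*q^3 + 4.29*q^2 - 1.76*q - 5.23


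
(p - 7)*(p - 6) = p^2 - 13*p + 42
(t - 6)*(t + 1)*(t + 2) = t^3 - 3*t^2 - 16*t - 12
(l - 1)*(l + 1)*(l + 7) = l^3 + 7*l^2 - l - 7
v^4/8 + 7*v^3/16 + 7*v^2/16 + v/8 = v*(v/4 + 1/4)*(v/2 + 1)*(v + 1/2)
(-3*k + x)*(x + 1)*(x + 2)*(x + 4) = -3*k*x^3 - 21*k*x^2 - 42*k*x - 24*k + x^4 + 7*x^3 + 14*x^2 + 8*x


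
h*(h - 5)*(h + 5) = h^3 - 25*h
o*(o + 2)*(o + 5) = o^3 + 7*o^2 + 10*o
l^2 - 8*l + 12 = (l - 6)*(l - 2)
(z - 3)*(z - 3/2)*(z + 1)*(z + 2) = z^4 - 3*z^3/2 - 7*z^2 + 9*z/2 + 9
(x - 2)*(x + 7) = x^2 + 5*x - 14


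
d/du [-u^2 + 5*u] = 5 - 2*u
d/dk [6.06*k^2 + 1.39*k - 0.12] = 12.12*k + 1.39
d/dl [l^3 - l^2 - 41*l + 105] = 3*l^2 - 2*l - 41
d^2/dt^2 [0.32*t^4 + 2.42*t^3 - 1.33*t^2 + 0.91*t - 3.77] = 3.84*t^2 + 14.52*t - 2.66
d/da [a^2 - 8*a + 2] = 2*a - 8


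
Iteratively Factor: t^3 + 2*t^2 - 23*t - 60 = (t + 4)*(t^2 - 2*t - 15) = (t + 3)*(t + 4)*(t - 5)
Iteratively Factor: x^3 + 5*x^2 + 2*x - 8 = (x - 1)*(x^2 + 6*x + 8) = (x - 1)*(x + 4)*(x + 2)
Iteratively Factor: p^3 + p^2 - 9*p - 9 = (p - 3)*(p^2 + 4*p + 3) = (p - 3)*(p + 1)*(p + 3)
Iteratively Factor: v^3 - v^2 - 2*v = (v - 2)*(v^2 + v) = (v - 2)*(v + 1)*(v)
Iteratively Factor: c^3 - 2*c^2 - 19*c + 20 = (c + 4)*(c^2 - 6*c + 5) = (c - 5)*(c + 4)*(c - 1)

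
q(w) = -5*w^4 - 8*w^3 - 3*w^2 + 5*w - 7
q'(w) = -20*w^3 - 24*w^2 - 6*w + 5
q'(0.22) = 2.31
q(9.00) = -38842.00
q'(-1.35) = 18.57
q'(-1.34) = 18.07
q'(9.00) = -16573.00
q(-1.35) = -16.14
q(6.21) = -9443.46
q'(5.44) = -3957.67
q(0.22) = -6.14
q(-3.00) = -238.00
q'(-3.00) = 347.00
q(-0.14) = -7.74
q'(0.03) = 4.80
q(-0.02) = -7.10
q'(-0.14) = 5.42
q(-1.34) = -15.96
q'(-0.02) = 5.11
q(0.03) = -6.85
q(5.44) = -5735.40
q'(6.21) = -5747.46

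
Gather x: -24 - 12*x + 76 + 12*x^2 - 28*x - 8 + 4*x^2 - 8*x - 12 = 16*x^2 - 48*x + 32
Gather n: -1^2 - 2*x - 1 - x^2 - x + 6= -x^2 - 3*x + 4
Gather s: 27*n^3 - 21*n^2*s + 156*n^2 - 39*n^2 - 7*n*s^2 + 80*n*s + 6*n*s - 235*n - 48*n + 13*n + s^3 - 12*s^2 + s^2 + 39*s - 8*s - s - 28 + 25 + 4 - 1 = 27*n^3 + 117*n^2 - 270*n + s^3 + s^2*(-7*n - 11) + s*(-21*n^2 + 86*n + 30)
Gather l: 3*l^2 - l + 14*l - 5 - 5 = 3*l^2 + 13*l - 10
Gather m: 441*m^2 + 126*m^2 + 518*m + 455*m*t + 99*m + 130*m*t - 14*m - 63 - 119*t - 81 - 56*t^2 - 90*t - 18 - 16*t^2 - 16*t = 567*m^2 + m*(585*t + 603) - 72*t^2 - 225*t - 162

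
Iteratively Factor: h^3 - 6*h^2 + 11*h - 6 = (h - 1)*(h^2 - 5*h + 6) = (h - 3)*(h - 1)*(h - 2)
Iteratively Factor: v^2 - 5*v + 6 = (v - 3)*(v - 2)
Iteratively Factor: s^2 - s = (s - 1)*(s)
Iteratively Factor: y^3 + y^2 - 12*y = (y)*(y^2 + y - 12) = y*(y + 4)*(y - 3)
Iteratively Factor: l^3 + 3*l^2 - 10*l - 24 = (l - 3)*(l^2 + 6*l + 8) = (l - 3)*(l + 2)*(l + 4)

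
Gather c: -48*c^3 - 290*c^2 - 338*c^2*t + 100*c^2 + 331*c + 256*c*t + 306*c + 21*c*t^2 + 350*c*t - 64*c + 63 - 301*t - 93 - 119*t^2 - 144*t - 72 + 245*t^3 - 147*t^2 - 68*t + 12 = -48*c^3 + c^2*(-338*t - 190) + c*(21*t^2 + 606*t + 573) + 245*t^3 - 266*t^2 - 513*t - 90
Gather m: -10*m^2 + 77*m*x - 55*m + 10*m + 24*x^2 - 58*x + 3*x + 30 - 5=-10*m^2 + m*(77*x - 45) + 24*x^2 - 55*x + 25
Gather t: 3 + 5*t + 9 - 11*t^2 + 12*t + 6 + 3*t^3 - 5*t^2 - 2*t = 3*t^3 - 16*t^2 + 15*t + 18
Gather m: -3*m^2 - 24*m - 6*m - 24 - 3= -3*m^2 - 30*m - 27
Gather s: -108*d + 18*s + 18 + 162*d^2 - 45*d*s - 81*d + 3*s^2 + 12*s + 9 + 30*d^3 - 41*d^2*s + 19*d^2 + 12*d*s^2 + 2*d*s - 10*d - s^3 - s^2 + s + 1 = 30*d^3 + 181*d^2 - 199*d - s^3 + s^2*(12*d + 2) + s*(-41*d^2 - 43*d + 31) + 28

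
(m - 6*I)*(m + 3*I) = m^2 - 3*I*m + 18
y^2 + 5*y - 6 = (y - 1)*(y + 6)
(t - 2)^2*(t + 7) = t^3 + 3*t^2 - 24*t + 28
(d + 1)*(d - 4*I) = d^2 + d - 4*I*d - 4*I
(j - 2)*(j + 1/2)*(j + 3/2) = j^3 - 13*j/4 - 3/2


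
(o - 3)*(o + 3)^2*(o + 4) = o^4 + 7*o^3 + 3*o^2 - 63*o - 108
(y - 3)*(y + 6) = y^2 + 3*y - 18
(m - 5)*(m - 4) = m^2 - 9*m + 20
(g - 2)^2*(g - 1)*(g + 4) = g^4 - g^3 - 12*g^2 + 28*g - 16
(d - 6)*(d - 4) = d^2 - 10*d + 24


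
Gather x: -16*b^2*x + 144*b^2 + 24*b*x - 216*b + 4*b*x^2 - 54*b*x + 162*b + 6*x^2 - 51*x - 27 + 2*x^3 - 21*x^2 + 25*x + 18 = 144*b^2 - 54*b + 2*x^3 + x^2*(4*b - 15) + x*(-16*b^2 - 30*b - 26) - 9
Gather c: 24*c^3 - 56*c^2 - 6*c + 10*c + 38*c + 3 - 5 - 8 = 24*c^3 - 56*c^2 + 42*c - 10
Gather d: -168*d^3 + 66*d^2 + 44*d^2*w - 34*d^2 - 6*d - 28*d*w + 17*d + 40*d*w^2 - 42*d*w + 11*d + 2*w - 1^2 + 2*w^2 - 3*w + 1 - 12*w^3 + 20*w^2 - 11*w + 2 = -168*d^3 + d^2*(44*w + 32) + d*(40*w^2 - 70*w + 22) - 12*w^3 + 22*w^2 - 12*w + 2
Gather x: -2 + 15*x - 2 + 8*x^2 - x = 8*x^2 + 14*x - 4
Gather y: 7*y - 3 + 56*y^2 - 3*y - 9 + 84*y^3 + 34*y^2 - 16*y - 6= 84*y^3 + 90*y^2 - 12*y - 18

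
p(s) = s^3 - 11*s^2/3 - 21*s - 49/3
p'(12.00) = 323.00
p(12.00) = 931.67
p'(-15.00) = 764.00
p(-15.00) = -3901.33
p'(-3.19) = 32.92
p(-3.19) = -19.12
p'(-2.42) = 14.32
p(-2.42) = -1.16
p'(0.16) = -22.10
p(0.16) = -19.78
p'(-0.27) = -18.80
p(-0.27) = -10.95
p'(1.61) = -25.03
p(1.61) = -55.47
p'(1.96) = -23.85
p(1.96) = -64.05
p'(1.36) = -25.42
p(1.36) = -49.16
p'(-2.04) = 6.44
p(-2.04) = 2.76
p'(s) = 3*s^2 - 22*s/3 - 21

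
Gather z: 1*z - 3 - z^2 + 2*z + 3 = -z^2 + 3*z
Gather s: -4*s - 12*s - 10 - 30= -16*s - 40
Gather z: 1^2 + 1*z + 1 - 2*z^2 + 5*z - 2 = -2*z^2 + 6*z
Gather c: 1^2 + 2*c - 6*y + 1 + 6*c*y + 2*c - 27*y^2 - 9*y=c*(6*y + 4) - 27*y^2 - 15*y + 2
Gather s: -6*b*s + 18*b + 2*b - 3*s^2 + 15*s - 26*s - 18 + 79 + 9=20*b - 3*s^2 + s*(-6*b - 11) + 70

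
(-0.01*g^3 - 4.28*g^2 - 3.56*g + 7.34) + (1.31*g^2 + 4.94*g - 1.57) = -0.01*g^3 - 2.97*g^2 + 1.38*g + 5.77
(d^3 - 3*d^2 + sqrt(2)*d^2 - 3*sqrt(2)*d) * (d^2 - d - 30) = d^5 - 4*d^4 + sqrt(2)*d^4 - 27*d^3 - 4*sqrt(2)*d^3 - 27*sqrt(2)*d^2 + 90*d^2 + 90*sqrt(2)*d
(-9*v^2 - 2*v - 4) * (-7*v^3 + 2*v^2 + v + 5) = 63*v^5 - 4*v^4 + 15*v^3 - 55*v^2 - 14*v - 20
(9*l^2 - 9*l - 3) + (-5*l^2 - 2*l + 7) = 4*l^2 - 11*l + 4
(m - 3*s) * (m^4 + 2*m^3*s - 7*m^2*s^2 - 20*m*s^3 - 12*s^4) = m^5 - m^4*s - 13*m^3*s^2 + m^2*s^3 + 48*m*s^4 + 36*s^5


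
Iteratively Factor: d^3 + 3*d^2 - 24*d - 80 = (d + 4)*(d^2 - d - 20) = (d + 4)^2*(d - 5)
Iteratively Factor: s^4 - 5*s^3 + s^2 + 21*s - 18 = (s + 2)*(s^3 - 7*s^2 + 15*s - 9) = (s - 3)*(s + 2)*(s^2 - 4*s + 3) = (s - 3)*(s - 1)*(s + 2)*(s - 3)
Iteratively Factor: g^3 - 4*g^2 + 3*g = (g)*(g^2 - 4*g + 3) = g*(g - 1)*(g - 3)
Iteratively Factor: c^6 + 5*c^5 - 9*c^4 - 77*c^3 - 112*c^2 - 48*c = (c + 1)*(c^5 + 4*c^4 - 13*c^3 - 64*c^2 - 48*c) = (c - 4)*(c + 1)*(c^4 + 8*c^3 + 19*c^2 + 12*c) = (c - 4)*(c + 1)*(c + 4)*(c^3 + 4*c^2 + 3*c) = c*(c - 4)*(c + 1)*(c + 4)*(c^2 + 4*c + 3) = c*(c - 4)*(c + 1)*(c + 3)*(c + 4)*(c + 1)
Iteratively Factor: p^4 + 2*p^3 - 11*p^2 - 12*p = (p - 3)*(p^3 + 5*p^2 + 4*p) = p*(p - 3)*(p^2 + 5*p + 4) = p*(p - 3)*(p + 4)*(p + 1)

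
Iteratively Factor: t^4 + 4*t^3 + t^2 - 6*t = (t)*(t^3 + 4*t^2 + t - 6) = t*(t + 3)*(t^2 + t - 2) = t*(t + 2)*(t + 3)*(t - 1)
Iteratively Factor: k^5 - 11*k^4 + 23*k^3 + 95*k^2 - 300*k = (k - 4)*(k^4 - 7*k^3 - 5*k^2 + 75*k) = (k - 5)*(k - 4)*(k^3 - 2*k^2 - 15*k) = k*(k - 5)*(k - 4)*(k^2 - 2*k - 15) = k*(k - 5)^2*(k - 4)*(k + 3)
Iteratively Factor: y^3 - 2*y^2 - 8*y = (y)*(y^2 - 2*y - 8) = y*(y - 4)*(y + 2)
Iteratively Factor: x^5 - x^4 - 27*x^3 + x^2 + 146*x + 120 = (x + 2)*(x^4 - 3*x^3 - 21*x^2 + 43*x + 60) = (x + 1)*(x + 2)*(x^3 - 4*x^2 - 17*x + 60) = (x - 3)*(x + 1)*(x + 2)*(x^2 - x - 20) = (x - 5)*(x - 3)*(x + 1)*(x + 2)*(x + 4)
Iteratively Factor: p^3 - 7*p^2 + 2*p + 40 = (p + 2)*(p^2 - 9*p + 20) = (p - 5)*(p + 2)*(p - 4)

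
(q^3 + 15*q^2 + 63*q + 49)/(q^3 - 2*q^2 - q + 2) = (q^2 + 14*q + 49)/(q^2 - 3*q + 2)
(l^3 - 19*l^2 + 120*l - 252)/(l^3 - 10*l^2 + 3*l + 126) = (l - 6)/(l + 3)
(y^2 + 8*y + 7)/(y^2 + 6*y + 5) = (y + 7)/(y + 5)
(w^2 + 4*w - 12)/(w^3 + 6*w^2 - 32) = (w + 6)/(w^2 + 8*w + 16)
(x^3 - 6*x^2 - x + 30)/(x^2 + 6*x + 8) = (x^2 - 8*x + 15)/(x + 4)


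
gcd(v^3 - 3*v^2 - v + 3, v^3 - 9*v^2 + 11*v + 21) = v^2 - 2*v - 3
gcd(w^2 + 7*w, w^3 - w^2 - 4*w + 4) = 1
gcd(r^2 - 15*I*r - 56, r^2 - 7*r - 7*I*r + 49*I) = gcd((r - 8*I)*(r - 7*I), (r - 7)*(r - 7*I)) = r - 7*I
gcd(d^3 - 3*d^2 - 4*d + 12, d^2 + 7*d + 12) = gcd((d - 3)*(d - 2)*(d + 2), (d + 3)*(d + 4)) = 1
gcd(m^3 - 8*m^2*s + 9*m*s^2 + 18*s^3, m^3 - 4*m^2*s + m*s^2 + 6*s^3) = -m^2 + 2*m*s + 3*s^2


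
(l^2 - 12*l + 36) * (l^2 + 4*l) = l^4 - 8*l^3 - 12*l^2 + 144*l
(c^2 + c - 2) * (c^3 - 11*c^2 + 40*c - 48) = c^5 - 10*c^4 + 27*c^3 + 14*c^2 - 128*c + 96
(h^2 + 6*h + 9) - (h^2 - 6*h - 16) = 12*h + 25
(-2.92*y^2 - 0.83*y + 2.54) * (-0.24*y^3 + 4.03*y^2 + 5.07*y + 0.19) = 0.7008*y^5 - 11.5684*y^4 - 18.7589*y^3 + 5.4733*y^2 + 12.7201*y + 0.4826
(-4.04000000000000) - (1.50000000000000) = -5.54000000000000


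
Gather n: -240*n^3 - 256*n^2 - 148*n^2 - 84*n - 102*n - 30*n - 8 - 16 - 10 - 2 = -240*n^3 - 404*n^2 - 216*n - 36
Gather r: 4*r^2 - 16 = 4*r^2 - 16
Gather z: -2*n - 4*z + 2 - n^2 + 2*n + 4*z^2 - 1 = -n^2 + 4*z^2 - 4*z + 1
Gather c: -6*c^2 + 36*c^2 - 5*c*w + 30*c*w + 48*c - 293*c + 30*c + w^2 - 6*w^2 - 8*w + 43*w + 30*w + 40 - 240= 30*c^2 + c*(25*w - 215) - 5*w^2 + 65*w - 200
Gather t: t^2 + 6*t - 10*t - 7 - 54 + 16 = t^2 - 4*t - 45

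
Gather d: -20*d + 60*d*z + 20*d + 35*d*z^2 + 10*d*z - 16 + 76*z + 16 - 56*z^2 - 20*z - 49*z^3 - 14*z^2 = d*(35*z^2 + 70*z) - 49*z^3 - 70*z^2 + 56*z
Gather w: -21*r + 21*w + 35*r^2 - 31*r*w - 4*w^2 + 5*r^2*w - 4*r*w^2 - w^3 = 35*r^2 - 21*r - w^3 + w^2*(-4*r - 4) + w*(5*r^2 - 31*r + 21)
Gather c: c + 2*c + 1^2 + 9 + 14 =3*c + 24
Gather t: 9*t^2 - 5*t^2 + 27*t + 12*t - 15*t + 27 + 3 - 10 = 4*t^2 + 24*t + 20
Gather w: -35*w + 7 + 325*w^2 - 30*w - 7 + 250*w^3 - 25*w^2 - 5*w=250*w^3 + 300*w^2 - 70*w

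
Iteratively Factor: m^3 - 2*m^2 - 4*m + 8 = (m - 2)*(m^2 - 4) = (m - 2)*(m + 2)*(m - 2)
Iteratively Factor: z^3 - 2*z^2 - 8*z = (z)*(z^2 - 2*z - 8) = z*(z - 4)*(z + 2)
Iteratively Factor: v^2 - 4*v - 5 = (v + 1)*(v - 5)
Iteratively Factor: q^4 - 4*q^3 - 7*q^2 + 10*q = (q)*(q^3 - 4*q^2 - 7*q + 10) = q*(q - 1)*(q^2 - 3*q - 10) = q*(q - 5)*(q - 1)*(q + 2)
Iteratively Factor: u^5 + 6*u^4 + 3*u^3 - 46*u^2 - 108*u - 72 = (u + 2)*(u^4 + 4*u^3 - 5*u^2 - 36*u - 36) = (u + 2)*(u + 3)*(u^3 + u^2 - 8*u - 12) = (u - 3)*(u + 2)*(u + 3)*(u^2 + 4*u + 4) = (u - 3)*(u + 2)^2*(u + 3)*(u + 2)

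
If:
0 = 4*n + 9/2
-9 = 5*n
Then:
No Solution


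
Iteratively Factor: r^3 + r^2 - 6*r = (r)*(r^2 + r - 6) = r*(r + 3)*(r - 2)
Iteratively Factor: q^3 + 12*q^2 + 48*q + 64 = (q + 4)*(q^2 + 8*q + 16) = (q + 4)^2*(q + 4)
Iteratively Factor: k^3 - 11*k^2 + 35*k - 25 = (k - 5)*(k^2 - 6*k + 5) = (k - 5)*(k - 1)*(k - 5)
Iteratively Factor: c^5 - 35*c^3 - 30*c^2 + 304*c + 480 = (c - 4)*(c^4 + 4*c^3 - 19*c^2 - 106*c - 120) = (c - 5)*(c - 4)*(c^3 + 9*c^2 + 26*c + 24) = (c - 5)*(c - 4)*(c + 4)*(c^2 + 5*c + 6) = (c - 5)*(c - 4)*(c + 2)*(c + 4)*(c + 3)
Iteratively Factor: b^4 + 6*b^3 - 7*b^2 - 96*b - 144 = (b + 3)*(b^3 + 3*b^2 - 16*b - 48) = (b - 4)*(b + 3)*(b^2 + 7*b + 12) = (b - 4)*(b + 3)^2*(b + 4)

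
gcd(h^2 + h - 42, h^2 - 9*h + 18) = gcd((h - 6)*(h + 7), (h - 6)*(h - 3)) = h - 6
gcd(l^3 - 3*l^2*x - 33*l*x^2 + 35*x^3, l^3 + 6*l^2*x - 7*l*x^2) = -l + x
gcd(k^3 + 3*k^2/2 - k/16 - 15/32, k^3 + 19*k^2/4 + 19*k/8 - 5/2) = k^2 + 3*k/4 - 5/8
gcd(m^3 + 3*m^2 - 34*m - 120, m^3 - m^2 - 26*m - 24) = m^2 - 2*m - 24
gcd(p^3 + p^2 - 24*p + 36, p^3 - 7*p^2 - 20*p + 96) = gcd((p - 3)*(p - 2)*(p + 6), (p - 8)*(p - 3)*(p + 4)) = p - 3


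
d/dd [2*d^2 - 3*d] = 4*d - 3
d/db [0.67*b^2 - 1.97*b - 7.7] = 1.34*b - 1.97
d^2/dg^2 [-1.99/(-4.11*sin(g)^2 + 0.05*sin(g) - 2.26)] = (-134.461116*sin(g)^4 + 1.226835*sin(g)^3 + 275.623955*sin(g)^2 - 2.67854*sin(g) - 36.958678)/(4.11*sin(g)^2 - 0.05*sin(g) + 2.26)^3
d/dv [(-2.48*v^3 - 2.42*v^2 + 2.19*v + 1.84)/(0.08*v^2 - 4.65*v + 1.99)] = (-0.1984*v^4 + 23.064*v^3 - 3.7278*v^2 - 9.926*v + 12.9141)/(0.0064*v^4 - 0.744*v^3 + 21.9409*v^2 - 18.507*v + 3.9601)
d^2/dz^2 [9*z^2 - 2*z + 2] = 18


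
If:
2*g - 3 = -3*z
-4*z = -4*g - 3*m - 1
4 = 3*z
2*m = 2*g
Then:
No Solution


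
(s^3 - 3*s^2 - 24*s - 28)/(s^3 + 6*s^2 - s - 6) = (s^3 - 3*s^2 - 24*s - 28)/(s^3 + 6*s^2 - s - 6)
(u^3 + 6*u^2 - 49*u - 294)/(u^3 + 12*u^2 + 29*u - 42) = (u - 7)/(u - 1)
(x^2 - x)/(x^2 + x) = (x - 1)/(x + 1)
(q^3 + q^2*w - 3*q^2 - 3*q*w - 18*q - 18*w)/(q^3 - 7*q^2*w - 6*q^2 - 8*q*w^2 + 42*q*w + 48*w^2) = (q + 3)/(q - 8*w)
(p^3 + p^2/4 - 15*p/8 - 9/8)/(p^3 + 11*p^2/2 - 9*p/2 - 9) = (p + 3/4)/(p + 6)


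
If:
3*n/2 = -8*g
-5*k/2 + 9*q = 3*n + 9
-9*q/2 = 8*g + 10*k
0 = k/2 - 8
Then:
No Solution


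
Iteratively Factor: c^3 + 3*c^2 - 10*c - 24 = (c + 2)*(c^2 + c - 12) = (c - 3)*(c + 2)*(c + 4)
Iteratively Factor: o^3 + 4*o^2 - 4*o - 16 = (o - 2)*(o^2 + 6*o + 8) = (o - 2)*(o + 4)*(o + 2)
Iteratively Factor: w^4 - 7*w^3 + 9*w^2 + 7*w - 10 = (w - 5)*(w^3 - 2*w^2 - w + 2) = (w - 5)*(w + 1)*(w^2 - 3*w + 2) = (w - 5)*(w - 1)*(w + 1)*(w - 2)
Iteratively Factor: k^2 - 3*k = (k - 3)*(k)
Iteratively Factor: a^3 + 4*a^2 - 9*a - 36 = (a - 3)*(a^2 + 7*a + 12) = (a - 3)*(a + 3)*(a + 4)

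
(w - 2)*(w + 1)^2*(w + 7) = w^4 + 7*w^3 - 3*w^2 - 23*w - 14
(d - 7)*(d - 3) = d^2 - 10*d + 21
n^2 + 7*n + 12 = (n + 3)*(n + 4)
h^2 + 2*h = h*(h + 2)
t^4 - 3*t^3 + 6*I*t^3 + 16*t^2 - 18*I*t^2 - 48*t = t*(t - 3)*(t - 2*I)*(t + 8*I)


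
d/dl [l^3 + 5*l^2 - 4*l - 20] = 3*l^2 + 10*l - 4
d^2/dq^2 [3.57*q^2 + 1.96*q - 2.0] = 7.14000000000000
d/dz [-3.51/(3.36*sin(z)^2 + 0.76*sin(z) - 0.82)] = (23.5872*sin(z) + 2.6676)*cos(z)/(3.36*sin(z)^2 + 0.76*sin(z) - 0.82)^2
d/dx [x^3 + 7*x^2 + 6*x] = 3*x^2 + 14*x + 6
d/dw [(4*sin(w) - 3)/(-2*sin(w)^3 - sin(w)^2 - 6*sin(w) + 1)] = 2*(8*sin(w)^3 - 7*sin(w)^2 - 3*sin(w) - 7)*cos(w)/(2*sin(w)^3 + sin(w)^2 + 6*sin(w) - 1)^2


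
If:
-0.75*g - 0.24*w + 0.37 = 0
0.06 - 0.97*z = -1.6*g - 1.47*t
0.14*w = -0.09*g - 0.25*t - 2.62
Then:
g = 0.266242143112014*z + 4.56034364449812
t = 0.370076578925699*z - 5.00445566748095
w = -0.832006697225043*z - 12.70940722239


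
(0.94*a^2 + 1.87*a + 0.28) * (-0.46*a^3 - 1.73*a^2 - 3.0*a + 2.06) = -0.4324*a^5 - 2.4864*a^4 - 6.1839*a^3 - 4.158*a^2 + 3.0122*a + 0.5768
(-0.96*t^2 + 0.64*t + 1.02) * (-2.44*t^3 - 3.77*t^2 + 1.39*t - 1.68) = 2.3424*t^5 + 2.0576*t^4 - 6.236*t^3 - 1.343*t^2 + 0.3426*t - 1.7136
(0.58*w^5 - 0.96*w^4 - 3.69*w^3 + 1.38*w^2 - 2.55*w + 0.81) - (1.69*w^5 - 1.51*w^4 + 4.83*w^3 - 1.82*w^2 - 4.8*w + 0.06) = -1.11*w^5 + 0.55*w^4 - 8.52*w^3 + 3.2*w^2 + 2.25*w + 0.75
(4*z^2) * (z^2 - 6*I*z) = 4*z^4 - 24*I*z^3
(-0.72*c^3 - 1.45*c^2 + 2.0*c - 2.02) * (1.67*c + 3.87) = -1.2024*c^4 - 5.2079*c^3 - 2.2715*c^2 + 4.3666*c - 7.8174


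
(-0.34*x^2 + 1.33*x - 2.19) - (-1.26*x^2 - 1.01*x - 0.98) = 0.92*x^2 + 2.34*x - 1.21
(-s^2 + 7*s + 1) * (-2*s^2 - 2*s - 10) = 2*s^4 - 12*s^3 - 6*s^2 - 72*s - 10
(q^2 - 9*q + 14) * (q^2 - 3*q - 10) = q^4 - 12*q^3 + 31*q^2 + 48*q - 140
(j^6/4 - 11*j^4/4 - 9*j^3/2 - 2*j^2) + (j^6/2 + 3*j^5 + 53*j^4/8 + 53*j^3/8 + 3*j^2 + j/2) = 3*j^6/4 + 3*j^5 + 31*j^4/8 + 17*j^3/8 + j^2 + j/2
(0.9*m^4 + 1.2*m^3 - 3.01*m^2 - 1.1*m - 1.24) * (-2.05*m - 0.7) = -1.845*m^5 - 3.09*m^4 + 5.3305*m^3 + 4.362*m^2 + 3.312*m + 0.868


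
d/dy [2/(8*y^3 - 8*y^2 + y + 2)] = 2*(-24*y^2 + 16*y - 1)/(8*y^3 - 8*y^2 + y + 2)^2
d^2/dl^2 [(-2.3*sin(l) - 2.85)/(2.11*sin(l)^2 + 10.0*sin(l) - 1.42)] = (10.23983*sin(l)^5 + 2.22394000000003*sin(l)^4 + 201.2729*sin(l)^3 + 275.68577*sin(l)^2 - 357.04984*sin(l) - 652.39834)/(2.11*sin(l)^2 + 10.0*sin(l) - 1.42)^3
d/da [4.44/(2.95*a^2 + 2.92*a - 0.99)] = (-26.196*a - 12.9648)/(2.95*a^2 + 2.92*a - 0.99)^2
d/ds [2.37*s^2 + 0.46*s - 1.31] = 4.74*s + 0.46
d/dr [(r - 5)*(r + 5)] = 2*r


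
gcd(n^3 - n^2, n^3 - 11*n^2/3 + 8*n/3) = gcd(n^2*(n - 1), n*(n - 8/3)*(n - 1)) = n^2 - n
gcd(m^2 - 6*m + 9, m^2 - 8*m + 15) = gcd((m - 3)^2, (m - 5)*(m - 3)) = m - 3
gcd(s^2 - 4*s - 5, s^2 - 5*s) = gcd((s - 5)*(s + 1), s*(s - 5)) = s - 5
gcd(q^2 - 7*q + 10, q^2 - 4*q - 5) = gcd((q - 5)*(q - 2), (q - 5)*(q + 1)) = q - 5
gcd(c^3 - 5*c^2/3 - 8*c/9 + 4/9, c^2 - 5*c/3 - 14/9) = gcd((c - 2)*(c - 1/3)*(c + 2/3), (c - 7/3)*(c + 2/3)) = c + 2/3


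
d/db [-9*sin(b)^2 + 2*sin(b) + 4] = 2*(1 - 9*sin(b))*cos(b)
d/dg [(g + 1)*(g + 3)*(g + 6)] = 3*g^2 + 20*g + 27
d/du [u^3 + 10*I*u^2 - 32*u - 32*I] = 3*u^2 + 20*I*u - 32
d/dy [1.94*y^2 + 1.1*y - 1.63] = 3.88*y + 1.1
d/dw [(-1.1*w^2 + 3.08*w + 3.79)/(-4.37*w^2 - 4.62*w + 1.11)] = (18.5416*w^2 + 30.6826*w + 20.9286)/(19.0969*w^4 + 40.3788*w^3 + 11.643*w^2 - 10.2564*w + 1.2321)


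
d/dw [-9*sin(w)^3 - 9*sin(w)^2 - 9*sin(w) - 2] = 9*(-2*sin(w) + 3*cos(w)^2 - 4)*cos(w)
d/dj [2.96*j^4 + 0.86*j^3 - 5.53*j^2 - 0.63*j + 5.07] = 11.84*j^3 + 2.58*j^2 - 11.06*j - 0.63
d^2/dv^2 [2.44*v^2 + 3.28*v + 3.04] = 4.88000000000000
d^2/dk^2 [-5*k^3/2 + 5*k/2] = -15*k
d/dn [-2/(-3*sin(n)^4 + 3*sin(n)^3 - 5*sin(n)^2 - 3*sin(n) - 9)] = 2*(-12*sin(n)^3 + 9*sin(n)^2 - 10*sin(n) - 3)*cos(n)/(3*sin(n)^4 - 3*sin(n)^3 + 5*sin(n)^2 + 3*sin(n) + 9)^2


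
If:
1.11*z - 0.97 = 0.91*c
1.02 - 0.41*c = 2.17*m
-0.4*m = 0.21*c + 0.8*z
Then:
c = -1.12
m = 0.68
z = -0.05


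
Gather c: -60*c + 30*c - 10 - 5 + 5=-30*c - 10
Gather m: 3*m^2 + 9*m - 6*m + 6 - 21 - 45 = 3*m^2 + 3*m - 60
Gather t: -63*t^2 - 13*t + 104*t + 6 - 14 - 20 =-63*t^2 + 91*t - 28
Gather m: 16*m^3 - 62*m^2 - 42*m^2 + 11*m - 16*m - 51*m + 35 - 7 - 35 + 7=16*m^3 - 104*m^2 - 56*m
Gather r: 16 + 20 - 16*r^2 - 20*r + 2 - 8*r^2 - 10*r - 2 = -24*r^2 - 30*r + 36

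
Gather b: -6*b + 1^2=1 - 6*b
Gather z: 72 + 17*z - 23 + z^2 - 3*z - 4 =z^2 + 14*z + 45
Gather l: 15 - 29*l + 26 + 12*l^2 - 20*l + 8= 12*l^2 - 49*l + 49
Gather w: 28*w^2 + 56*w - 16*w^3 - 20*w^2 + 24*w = -16*w^3 + 8*w^2 + 80*w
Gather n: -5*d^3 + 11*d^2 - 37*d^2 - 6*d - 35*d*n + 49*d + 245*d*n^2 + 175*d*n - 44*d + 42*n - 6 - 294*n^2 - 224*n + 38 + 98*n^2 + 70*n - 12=-5*d^3 - 26*d^2 - d + n^2*(245*d - 196) + n*(140*d - 112) + 20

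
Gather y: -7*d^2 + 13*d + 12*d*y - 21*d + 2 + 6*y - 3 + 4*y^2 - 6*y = -7*d^2 + 12*d*y - 8*d + 4*y^2 - 1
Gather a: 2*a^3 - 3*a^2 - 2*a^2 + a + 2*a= 2*a^3 - 5*a^2 + 3*a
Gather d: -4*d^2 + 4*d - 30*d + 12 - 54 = -4*d^2 - 26*d - 42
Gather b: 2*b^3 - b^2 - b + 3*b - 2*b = 2*b^3 - b^2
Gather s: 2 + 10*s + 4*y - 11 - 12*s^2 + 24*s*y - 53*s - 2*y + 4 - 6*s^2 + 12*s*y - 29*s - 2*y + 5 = -18*s^2 + s*(36*y - 72)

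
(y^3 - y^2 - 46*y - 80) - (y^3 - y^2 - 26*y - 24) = -20*y - 56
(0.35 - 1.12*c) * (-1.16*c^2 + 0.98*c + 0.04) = 1.2992*c^3 - 1.5036*c^2 + 0.2982*c + 0.014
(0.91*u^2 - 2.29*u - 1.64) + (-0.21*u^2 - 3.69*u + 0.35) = 0.7*u^2 - 5.98*u - 1.29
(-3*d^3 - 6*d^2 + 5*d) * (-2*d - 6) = 6*d^4 + 30*d^3 + 26*d^2 - 30*d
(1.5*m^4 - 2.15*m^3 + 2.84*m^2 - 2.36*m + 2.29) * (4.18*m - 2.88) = 6.27*m^5 - 13.307*m^4 + 18.0632*m^3 - 18.044*m^2 + 16.369*m - 6.5952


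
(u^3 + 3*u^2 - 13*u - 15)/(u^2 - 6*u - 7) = (u^2 + 2*u - 15)/(u - 7)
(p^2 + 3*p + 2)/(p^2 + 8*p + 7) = (p + 2)/(p + 7)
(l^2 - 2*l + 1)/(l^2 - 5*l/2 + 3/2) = 2*(l - 1)/(2*l - 3)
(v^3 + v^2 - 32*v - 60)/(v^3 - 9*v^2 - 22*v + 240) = (v + 2)/(v - 8)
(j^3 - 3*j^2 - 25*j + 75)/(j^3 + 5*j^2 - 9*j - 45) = (j - 5)/(j + 3)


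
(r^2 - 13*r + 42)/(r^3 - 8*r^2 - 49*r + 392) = (r - 6)/(r^2 - r - 56)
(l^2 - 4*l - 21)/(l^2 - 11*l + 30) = (l^2 - 4*l - 21)/(l^2 - 11*l + 30)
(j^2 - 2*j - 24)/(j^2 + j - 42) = (j + 4)/(j + 7)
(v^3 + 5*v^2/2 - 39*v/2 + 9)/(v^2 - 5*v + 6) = (v^2 + 11*v/2 - 3)/(v - 2)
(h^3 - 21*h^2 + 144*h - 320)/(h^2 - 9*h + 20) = (h^2 - 16*h + 64)/(h - 4)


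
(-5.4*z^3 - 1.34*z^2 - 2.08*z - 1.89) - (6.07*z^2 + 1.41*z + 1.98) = -5.4*z^3 - 7.41*z^2 - 3.49*z - 3.87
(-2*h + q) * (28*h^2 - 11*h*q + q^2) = -56*h^3 + 50*h^2*q - 13*h*q^2 + q^3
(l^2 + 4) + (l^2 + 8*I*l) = 2*l^2 + 8*I*l + 4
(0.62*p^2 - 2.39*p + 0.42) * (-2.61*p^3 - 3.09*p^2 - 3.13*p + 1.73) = -1.6182*p^5 + 4.3221*p^4 + 4.3483*p^3 + 7.2555*p^2 - 5.4493*p + 0.7266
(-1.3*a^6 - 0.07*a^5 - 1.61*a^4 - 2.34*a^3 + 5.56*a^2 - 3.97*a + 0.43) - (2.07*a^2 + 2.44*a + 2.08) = -1.3*a^6 - 0.07*a^5 - 1.61*a^4 - 2.34*a^3 + 3.49*a^2 - 6.41*a - 1.65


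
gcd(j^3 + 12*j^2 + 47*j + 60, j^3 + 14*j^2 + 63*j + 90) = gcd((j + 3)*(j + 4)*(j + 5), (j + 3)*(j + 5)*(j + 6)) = j^2 + 8*j + 15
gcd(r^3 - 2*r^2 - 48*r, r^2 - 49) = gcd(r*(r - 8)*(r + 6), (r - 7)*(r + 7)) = 1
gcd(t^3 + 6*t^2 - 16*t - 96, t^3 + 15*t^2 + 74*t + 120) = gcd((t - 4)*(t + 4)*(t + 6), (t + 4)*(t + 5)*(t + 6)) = t^2 + 10*t + 24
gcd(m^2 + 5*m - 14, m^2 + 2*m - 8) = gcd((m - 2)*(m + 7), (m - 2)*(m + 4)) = m - 2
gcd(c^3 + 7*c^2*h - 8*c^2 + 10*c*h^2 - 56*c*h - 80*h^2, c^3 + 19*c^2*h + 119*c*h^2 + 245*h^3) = c + 5*h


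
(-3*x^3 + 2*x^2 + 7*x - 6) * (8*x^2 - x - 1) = -24*x^5 + 19*x^4 + 57*x^3 - 57*x^2 - x + 6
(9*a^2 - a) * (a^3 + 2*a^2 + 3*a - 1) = 9*a^5 + 17*a^4 + 25*a^3 - 12*a^2 + a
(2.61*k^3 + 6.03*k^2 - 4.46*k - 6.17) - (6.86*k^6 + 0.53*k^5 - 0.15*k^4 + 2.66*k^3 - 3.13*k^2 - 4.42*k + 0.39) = -6.86*k^6 - 0.53*k^5 + 0.15*k^4 - 0.0500000000000003*k^3 + 9.16*k^2 - 0.04*k - 6.56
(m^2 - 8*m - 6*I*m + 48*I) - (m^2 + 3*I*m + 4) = -8*m - 9*I*m - 4 + 48*I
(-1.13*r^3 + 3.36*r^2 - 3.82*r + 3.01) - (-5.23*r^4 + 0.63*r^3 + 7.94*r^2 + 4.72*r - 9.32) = 5.23*r^4 - 1.76*r^3 - 4.58*r^2 - 8.54*r + 12.33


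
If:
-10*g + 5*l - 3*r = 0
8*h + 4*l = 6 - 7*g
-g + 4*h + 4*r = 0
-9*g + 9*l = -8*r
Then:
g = 402/1391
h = 57/214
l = 6/13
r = -270/1391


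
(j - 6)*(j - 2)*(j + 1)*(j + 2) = j^4 - 5*j^3 - 10*j^2 + 20*j + 24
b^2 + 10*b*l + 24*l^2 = (b + 4*l)*(b + 6*l)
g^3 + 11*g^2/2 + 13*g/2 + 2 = (g + 1/2)*(g + 1)*(g + 4)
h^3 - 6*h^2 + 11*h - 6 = (h - 3)*(h - 2)*(h - 1)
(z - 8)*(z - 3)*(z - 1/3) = z^3 - 34*z^2/3 + 83*z/3 - 8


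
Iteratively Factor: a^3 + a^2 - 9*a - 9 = (a + 3)*(a^2 - 2*a - 3) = (a - 3)*(a + 3)*(a + 1)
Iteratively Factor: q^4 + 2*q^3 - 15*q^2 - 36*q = (q + 3)*(q^3 - q^2 - 12*q) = (q - 4)*(q + 3)*(q^2 + 3*q) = (q - 4)*(q + 3)^2*(q)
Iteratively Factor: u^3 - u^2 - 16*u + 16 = (u - 4)*(u^2 + 3*u - 4) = (u - 4)*(u - 1)*(u + 4)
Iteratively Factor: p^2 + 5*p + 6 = (p + 2)*(p + 3)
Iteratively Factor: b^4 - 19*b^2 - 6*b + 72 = (b + 3)*(b^3 - 3*b^2 - 10*b + 24) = (b - 2)*(b + 3)*(b^2 - b - 12) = (b - 2)*(b + 3)^2*(b - 4)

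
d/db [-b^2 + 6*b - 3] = 6 - 2*b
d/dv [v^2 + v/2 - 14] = 2*v + 1/2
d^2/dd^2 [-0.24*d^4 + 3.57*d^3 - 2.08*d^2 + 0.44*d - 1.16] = -2.88*d^2 + 21.42*d - 4.16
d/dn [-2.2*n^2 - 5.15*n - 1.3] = -4.4*n - 5.15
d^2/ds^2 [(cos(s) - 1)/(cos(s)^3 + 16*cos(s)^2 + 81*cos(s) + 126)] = (2*(cos(s) - 1)*(3*cos(s)^2 + 32*cos(s) + 81)^2*sin(s)^2 - (cos(s)^3 + 16*cos(s)^2 + 81*cos(s) + 126)^2*cos(s) + (cos(s)^3 + 16*cos(s)^2 + 81*cos(s) + 126)*(12*(1 - cos(2*s))^2 - 654*cos(s) + 752*cos(2*s) + 238*cos(3*s) + 9*cos(4*s) - 345)/8)/(cos(s)^3 + 16*cos(s)^2 + 81*cos(s) + 126)^3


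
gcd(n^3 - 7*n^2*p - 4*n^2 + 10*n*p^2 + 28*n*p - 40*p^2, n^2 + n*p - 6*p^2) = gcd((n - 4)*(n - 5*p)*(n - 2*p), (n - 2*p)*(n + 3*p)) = -n + 2*p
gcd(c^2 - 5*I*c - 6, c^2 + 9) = c - 3*I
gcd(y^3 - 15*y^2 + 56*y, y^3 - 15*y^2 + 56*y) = y^3 - 15*y^2 + 56*y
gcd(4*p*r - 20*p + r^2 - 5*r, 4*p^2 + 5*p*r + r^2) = 4*p + r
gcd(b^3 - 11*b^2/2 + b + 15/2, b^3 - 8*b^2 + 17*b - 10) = b - 5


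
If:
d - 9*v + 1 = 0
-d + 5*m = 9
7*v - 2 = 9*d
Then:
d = -11/74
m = 131/74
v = 7/74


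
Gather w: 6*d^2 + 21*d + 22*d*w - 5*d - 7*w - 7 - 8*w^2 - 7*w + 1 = 6*d^2 + 16*d - 8*w^2 + w*(22*d - 14) - 6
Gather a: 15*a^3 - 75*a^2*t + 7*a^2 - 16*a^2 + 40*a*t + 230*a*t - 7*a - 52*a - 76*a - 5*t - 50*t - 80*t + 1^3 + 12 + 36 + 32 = 15*a^3 + a^2*(-75*t - 9) + a*(270*t - 135) - 135*t + 81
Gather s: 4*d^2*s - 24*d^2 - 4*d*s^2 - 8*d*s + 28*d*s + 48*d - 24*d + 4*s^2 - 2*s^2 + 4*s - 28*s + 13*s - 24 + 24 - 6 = -24*d^2 + 24*d + s^2*(2 - 4*d) + s*(4*d^2 + 20*d - 11) - 6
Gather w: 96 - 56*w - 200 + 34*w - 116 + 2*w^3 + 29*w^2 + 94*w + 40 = 2*w^3 + 29*w^2 + 72*w - 180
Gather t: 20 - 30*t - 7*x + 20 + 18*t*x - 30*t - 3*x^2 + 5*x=t*(18*x - 60) - 3*x^2 - 2*x + 40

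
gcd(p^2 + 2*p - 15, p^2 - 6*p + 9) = p - 3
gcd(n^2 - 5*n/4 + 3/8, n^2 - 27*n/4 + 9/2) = n - 3/4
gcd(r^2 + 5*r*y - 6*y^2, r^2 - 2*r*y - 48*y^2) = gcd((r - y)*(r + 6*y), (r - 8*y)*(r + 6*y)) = r + 6*y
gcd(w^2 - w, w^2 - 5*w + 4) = w - 1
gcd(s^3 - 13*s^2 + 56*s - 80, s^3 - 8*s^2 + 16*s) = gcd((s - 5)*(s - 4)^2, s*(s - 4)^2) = s^2 - 8*s + 16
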